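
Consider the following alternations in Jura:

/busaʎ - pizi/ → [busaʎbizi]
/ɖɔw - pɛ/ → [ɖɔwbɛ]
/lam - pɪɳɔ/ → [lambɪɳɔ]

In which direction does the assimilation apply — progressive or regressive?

progressive

Underlying /p/ is realised as [b] next to /ʎ/; /ʎ/ itself does not change.
The change voiceless → voiced matches the voicing of the preceding /ʎ/, identifying this as voicing assimilation.
The other alternating forms pattern the same way: /p/ → [b] after /w/ (voiceless → voiced, matching voiced); /p/ → [b] after /m/ (voiceless → voiced, matching voiced) — only voicing changes, and always toward the preceding segment.
The trigger is the preceding segment, so the direction is progressive (perseverative).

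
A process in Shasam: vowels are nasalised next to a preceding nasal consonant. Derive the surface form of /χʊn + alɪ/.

/a/ sits next to the nasal /n/ and is therefore nasalised to [ã].

[χʊnãlɪ]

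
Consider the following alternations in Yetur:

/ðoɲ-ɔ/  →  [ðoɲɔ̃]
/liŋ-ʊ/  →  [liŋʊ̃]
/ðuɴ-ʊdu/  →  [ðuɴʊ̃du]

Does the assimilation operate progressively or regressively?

The vowel /ɔ/ surfaces as nasalised [ɔ̃] next to the preceding nasal /ɲ/ — it has acquired the [+nasal] feature of its neighbour.
Likewise in the remaining data: /ʊ/ → [ʊ̃] after /ŋ/; /ʊ/ → [ʊ̃] after /ɴ/ — each time a vowel is nasalised next to a preceding nasal.
Because the conditioning nasal is to the left of the vowel that changes, the process is progressive (perseverative).

progressive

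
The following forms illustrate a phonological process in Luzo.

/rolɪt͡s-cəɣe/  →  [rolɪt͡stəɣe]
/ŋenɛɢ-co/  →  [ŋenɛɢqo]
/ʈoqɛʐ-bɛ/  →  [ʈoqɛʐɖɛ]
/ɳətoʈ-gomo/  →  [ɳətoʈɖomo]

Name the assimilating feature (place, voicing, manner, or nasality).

place

Comparing underlying and surface forms, /c/ → [t] is the alternation; the neighbouring /t͡s/ is constant.
/c/ is palatal while /t͡s/ is alveolar; the output [t] is alveolar, matching the trigger — so the feature that spreads is place.
The same holds elsewhere in the data: /c/ → [q] after /ɢ/ (palatal → uvular, matching uvular); /b/ → [ɖ] after /ʐ/ (bilabial → retroflex, matching retroflex); /g/ → [ɖ] after /ʈ/ (velar → retroflex, matching retroflex) — only place changes, and always toward the preceding segment.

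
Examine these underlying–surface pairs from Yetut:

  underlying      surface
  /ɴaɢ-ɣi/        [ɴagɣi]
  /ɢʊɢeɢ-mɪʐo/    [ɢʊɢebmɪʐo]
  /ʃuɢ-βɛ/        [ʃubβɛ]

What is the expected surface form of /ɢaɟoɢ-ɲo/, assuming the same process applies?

[ɢaɟoɟɲo]

The data show regressive place assimilation: /ɢ/ → [g] before /ɣ/; /ɢ/ → [b] before /m/; /ɢ/ → [b] before /β/. In each pair only place changes, matching the following consonant, while manner and voice stay constant.
The rule targets /ɢ/ (voiced uvular stop), which sits before the trigger /ɲ/ (palatal).
The voiced palatal stop is [ɟ], so /ɢ/ → [ɟ].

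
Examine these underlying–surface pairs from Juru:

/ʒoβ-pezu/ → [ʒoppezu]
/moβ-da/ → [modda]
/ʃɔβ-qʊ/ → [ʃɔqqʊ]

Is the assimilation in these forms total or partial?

total assimilation

The segment that alternates is /β/, which surfaces as [p] when adjacent to /p/.
The output [p] is identical to the trigger /p/ — every feature (place, manner, voicing) has been copied — so this is total assimilation.
The remaining alternations confirm this: /β/ → [d] before /d/; /β/ → [q] before /q/ — in each case the output is a copy of the following consonant.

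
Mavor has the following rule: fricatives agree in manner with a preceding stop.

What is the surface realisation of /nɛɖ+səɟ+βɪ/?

/s/ is a voiceless alveolar fricative. The preceding trigger /ɖ/ is a stop, so /s/ must become a stop as well.
The voiceless alveolar stop is [t], so /s/ → [t].
The same rule applies at the second boundary: /β/ → [b] next to /ɟ/.

[nɛɖtəɟbɪ]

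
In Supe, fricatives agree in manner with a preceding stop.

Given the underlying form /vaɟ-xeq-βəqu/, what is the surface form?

[vaɟkeqbəqu]

The rule targets /x/ (voiceless velar fricative), which sits after the trigger /ɟ/ (stop).
Changing only its manner to stop gives [k] — the voiceless velar stop.
At the second juncture, /β/ likewise becomes [b] adjacent to /q/.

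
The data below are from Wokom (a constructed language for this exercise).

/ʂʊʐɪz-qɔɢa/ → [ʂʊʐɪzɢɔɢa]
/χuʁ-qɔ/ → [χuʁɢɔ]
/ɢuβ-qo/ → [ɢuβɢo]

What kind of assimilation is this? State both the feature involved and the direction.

progressive voicing assimilation

Underlying /q/ is realised as [ɢ] next to /z/; /z/ itself does not change.
/q/ is voiceless while /z/ is voiced; the output [ɢ] is voiced, matching the trigger — so the feature that spreads is voicing.
Place and manner are unchanged, so the assimilation is partial, not total.
The same holds elsewhere in the data: /q/ → [ɢ] after /ʁ/ (voiceless → voiced, matching voiced); /q/ → [ɢ] after /β/ (voiceless → voiced, matching voiced) — only voicing changes, and always toward the preceding segment.
Since the segment that changes follows the conditioning segment, the assimilation is progressive.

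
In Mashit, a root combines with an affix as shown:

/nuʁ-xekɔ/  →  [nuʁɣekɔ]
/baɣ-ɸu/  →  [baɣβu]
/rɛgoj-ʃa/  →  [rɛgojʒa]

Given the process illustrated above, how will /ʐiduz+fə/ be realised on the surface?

The data show progressive voicing assimilation: /x/ → [ɣ] after /ʁ/; /ɸ/ → [β] after /ɣ/; /ʃ/ → [ʒ] after /j/. In each pair only voicing changes, matching the preceding consonant, while place and manner stay constant.
The rule targets /f/ (voiceless labiodental fricative), which sits after the trigger /z/ (voiced).
Changing only its voicing to voiced gives [v] — the voiced labiodental fricative.

[ʐiduzvə]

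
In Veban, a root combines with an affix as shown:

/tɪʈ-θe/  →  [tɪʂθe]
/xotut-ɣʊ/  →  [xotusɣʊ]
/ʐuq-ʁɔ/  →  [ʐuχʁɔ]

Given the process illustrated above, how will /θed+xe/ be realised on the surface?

The data show regressive manner assimilation: /ʈ/ → [ʂ] before /θ/; /t/ → [s] before /ɣ/; /q/ → [χ] before /ʁ/. In each pair only manner changes, matching the following consonant, while place and voice stay constant.
/d/ is a voiced alveolar stop. The following trigger /x/ is a fricative, so /d/ must become a fricative as well.
Changing only its manner to fricative gives [z] — the voiced alveolar fricative.

[θezxe]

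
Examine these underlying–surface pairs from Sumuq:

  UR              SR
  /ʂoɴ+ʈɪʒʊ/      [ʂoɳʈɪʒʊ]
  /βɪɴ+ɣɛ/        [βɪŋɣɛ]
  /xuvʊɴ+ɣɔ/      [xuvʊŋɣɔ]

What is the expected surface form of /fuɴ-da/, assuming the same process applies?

The data show regressive place assimilation: /ɴ/ → [ɳ] before /ʈ/; /ɴ/ → [ŋ] before /ɣ/. In each pair only place changes, matching the following consonant, while manner and voice stay constant.
/ɴ/ is a voiced uvular nasal. The following trigger /d/ is alveolar, so /ɴ/ must become alveolar as well.
The voiced alveolar nasal is [n], so /ɴ/ → [n].

[funda]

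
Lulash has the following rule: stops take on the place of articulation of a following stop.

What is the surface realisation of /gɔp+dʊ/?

/p/ is a voiceless bilabial stop. The following trigger /d/ is alveolar, so /p/ must become alveolar as well.
A voiceless alveolar stop is [t], so the surface segment is [t].

[gɔtdʊ]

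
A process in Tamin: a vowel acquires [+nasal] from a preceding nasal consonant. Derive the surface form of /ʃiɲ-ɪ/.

[ʃiɲɪ̃]

The vowel /ɪ/ is adjacent to the preceding nasal /ɲ/, so it acquires [+nasal] and surfaces as [ɪ̃].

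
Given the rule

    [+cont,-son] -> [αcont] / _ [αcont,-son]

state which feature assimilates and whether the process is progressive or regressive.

regressive manner assimilation

The shared variable α links the value of [cont] on the target to that of the neighbouring obstruent. [cont] distinguishes stops from fricatives — a manner-of-articulation feature — so this is manner assimilation.
The conditioning segment sits to the right of the focus bar, meaning the trigger follows the segment that changes — regressive assimilation.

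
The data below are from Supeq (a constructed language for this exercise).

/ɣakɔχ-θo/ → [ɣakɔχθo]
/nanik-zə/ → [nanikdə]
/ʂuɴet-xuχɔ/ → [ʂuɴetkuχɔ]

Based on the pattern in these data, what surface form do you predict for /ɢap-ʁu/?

[ɢapɢu]

The data show progressive manner assimilation: /z/ → [d] after /k/; /x/ → [k] after /t/. In each pair only manner changes, matching the preceding consonant, while place and voice stay constant.
Nothing changes in [ɣakɔχθo]: there the adjacent consonants already agree in manner (/θ/ and /χ/ are both fricatives), so this form is consistent with the same rule.
/ʁ/ is a voiced uvular fricative. The preceding trigger /p/ is a stop, so /ʁ/ must become a stop as well.
A voiced uvular stop is [ɢ], so the surface segment is [ɢ].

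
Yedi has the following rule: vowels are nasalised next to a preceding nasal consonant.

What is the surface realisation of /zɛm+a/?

/a/ sits next to the nasal /m/ and is therefore nasalised to [ã].

[zɛmã]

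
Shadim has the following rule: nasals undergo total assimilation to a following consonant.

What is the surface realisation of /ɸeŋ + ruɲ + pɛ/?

[ɸerruppɛ]

/ŋ/ is the segment targeted by the rule; it sits immediately before /r/, so it assimilates completely and surfaces as [r].
The same rule applies at the second boundary: /ɲ/ → [p] next to /p/.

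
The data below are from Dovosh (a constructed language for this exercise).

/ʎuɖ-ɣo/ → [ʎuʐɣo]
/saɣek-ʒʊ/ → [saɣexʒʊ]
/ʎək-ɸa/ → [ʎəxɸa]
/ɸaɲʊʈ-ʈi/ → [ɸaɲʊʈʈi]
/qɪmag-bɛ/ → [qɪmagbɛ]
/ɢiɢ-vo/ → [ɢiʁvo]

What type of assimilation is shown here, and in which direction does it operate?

regressive manner assimilation

Comparing underlying and surface forms, /ɖ/ → [ʐ] is the alternation; the neighbouring /ɣ/ is constant.
/ɖ/ is a stop while /ɣ/ is a fricative; the output [ʐ] is a fricative, matching the trigger — so the feature that spreads is manner.
Place and voice are unchanged, so the assimilation is partial, not total.
The other alternating forms pattern the same way: /k/ → [x] before /ʒ/ (stop → fricative, matching a fricative); /k/ → [x] before /ɸ/ (stop → fricative, matching a fricative); /ɢ/ → [ʁ] before /v/ (stop → fricative, matching a fricative) — only manner changes, and always toward the following segment.
No alternation appears in [ɸaɲʊʈʈi], [qɪmagbɛ]: there the adjacent consonants already agree in manner (/ʈ/ and /ʈ/ are both stops; /g/ and /b/ are both stops), so these forms are consistent with the same rule.
The trigger is the following segment, so the direction is regressive (anticipatory).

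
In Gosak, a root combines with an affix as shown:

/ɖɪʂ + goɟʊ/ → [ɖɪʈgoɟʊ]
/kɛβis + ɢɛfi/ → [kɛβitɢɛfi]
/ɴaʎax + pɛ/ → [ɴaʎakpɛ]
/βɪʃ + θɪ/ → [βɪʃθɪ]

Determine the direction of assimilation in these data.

regressive

The segment that alternates is /ʂ/, which surfaces as [ʈ] when adjacent to /g/.
/ʂ/ is a fricative while /g/ is a stop; the output [ʈ] is a stop, matching the trigger — so the feature that spreads is manner.
The same holds elsewhere in the data: /s/ → [t] before /ɢ/ (fricative → stop, matching a stop); /x/ → [k] before /p/ (fricative → stop, matching a stop) — only manner changes, and always toward the following segment.
No alternation appears in [βɪʃθɪ]: there the adjacent consonants already agree in manner (/ʃ/ and /θ/ are both fricatives), so this form is consistent with the same rule.
Since the segment that changes precedes the conditioning segment, the assimilation is regressive.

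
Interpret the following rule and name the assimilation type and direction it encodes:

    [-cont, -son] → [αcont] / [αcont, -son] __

progressive manner assimilation

The shared variable α links the value of [cont] on the target to that of the neighbouring obstruent. [cont] distinguishes stops from fricatives — a manner-of-articulation feature — so this is manner assimilation.
The conditioning segment sits to the left of the focus bar, meaning the trigger precedes the segment that changes — progressive assimilation.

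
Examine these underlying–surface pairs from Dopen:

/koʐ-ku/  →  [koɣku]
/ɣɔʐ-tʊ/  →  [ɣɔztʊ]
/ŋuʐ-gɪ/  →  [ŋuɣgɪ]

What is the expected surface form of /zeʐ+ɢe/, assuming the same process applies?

The data show regressive place assimilation: /ʐ/ → [ɣ] before /k/; /ʐ/ → [z] before /t/; /ʐ/ → [ɣ] before /g/. In each pair only place changes, matching the following consonant, while manner and voice stay constant.
/ʐ/ is a voiced retroflex fricative. The following trigger /ɢ/ is uvular, so /ʐ/ must become uvular as well.
A voiced uvular fricative is [ʁ], so the surface segment is [ʁ].

[zeʁɢe]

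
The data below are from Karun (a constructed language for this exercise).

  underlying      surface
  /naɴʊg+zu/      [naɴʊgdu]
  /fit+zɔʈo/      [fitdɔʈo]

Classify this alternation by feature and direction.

progressive manner assimilation

Comparing underlying and surface forms, /z/ → [d] is the alternation; the neighbouring /g/ is constant.
The change fricative → stop matches the manner of the preceding /g/, identifying this as manner assimilation.
Place and voice are unchanged, so the assimilation is partial, not total.
Checking the remaining alternation: /z/ → [d] after /t/ (fricative → stop, matching a stop) — only manner changes, and always toward the preceding segment.
Since the segment that changes follows the conditioning segment, the assimilation is progressive.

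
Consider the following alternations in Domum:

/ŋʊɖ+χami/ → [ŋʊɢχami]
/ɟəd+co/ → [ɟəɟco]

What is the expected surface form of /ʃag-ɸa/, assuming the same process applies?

The data show regressive place assimilation: /ɖ/ → [ɢ] before /χ/; /d/ → [ɟ] before /c/. In each pair only place changes, matching the following consonant, while manner and voice stay constant.
/g/ is a voiced velar stop. The following trigger /ɸ/ is bilabial, so /g/ must become bilabial as well.
The voiced bilabial stop is [b], so /g/ → [b].

[ʃabɸa]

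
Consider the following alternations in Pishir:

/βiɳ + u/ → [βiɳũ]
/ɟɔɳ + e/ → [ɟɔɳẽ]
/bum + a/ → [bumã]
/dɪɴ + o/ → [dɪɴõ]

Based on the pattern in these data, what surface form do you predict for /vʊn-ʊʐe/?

The data show progressive nasality assimilation (vowel nasalisation): /u/ → [ũ] after /ɳ/; /e/ → [ẽ] after /ɳ/; /a/ → [ã] after /m/; /o/ → [õ] after /ɴ/ — a vowel is nasalised by an immediately preceding nasal consonant.
/ʊ/ sits next to the nasal /n/ and is therefore nasalised to [ʊ̃].

[vʊnʊ̃ʐe]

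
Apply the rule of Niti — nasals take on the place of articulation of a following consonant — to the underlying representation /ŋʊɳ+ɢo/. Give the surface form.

The rule targets /ɳ/ (voiced retroflex nasal), which sits before the trigger /ɢ/ (uvular).
The voiced uvular nasal is [ɴ], so /ɳ/ → [ɴ].

[ŋʊɴɢo]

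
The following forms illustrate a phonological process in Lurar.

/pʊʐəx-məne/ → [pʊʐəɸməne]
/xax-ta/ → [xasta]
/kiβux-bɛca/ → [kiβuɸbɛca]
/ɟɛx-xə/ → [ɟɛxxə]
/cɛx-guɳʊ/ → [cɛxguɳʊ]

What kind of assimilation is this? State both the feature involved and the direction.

Comparing underlying and surface forms, /x/ → [ɸ] is the alternation; the neighbouring /m/ is constant.
The change velar → bilabial matches the place of the following /m/, identifying this as place assimilation.
Manner and voice are unchanged, so the assimilation is partial, not total.
The other alternating forms pattern the same way: /x/ → [s] before /t/ (velar → alveolar, matching alveolar); /x/ → [ɸ] before /b/ (velar → bilabial, matching bilabial) — only place changes, and always toward the following segment.
No alternation appears in [ɟɛxxə], [cɛxguɳʊ]: there the adjacent consonants already agree in place (/x/ and /x/ are both velar; /x/ and /g/ are both velar), so these forms are consistent with the same rule.
The trigger is the following segment, so the direction is regressive (anticipatory).

regressive place assimilation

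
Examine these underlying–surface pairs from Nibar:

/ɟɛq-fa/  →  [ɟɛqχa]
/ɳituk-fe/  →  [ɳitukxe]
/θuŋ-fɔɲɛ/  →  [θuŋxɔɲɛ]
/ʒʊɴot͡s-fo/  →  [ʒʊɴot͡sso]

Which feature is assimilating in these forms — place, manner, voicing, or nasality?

Underlying /f/ is realised as [χ] next to /q/; /q/ itself does not change.
/f/ is labiodental while /q/ is uvular; the output [χ] is uvular, matching the trigger — so the feature that spreads is place.
Checking the remaining alternations: /f/ → [x] after /k/ (labiodental → velar, matching velar); /f/ → [x] after /ŋ/ (labiodental → velar, matching velar); /f/ → [s] after /t͡s/ (labiodental → alveolar, matching alveolar) — only place changes, and always toward the preceding segment.

place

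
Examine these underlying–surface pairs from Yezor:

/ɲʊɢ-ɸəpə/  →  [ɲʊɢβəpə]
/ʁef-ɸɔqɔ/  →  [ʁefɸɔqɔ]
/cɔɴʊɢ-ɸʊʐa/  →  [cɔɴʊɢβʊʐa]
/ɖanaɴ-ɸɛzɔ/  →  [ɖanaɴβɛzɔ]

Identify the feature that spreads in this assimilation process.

Underlying /ɸ/ is realised as [β] next to /ɢ/; /ɢ/ itself does not change.
/ɸ/ is voiceless while /ɢ/ is voiced; the output [β] is voiced, matching the trigger — so the feature that spreads is voicing.
Checking the remaining alternation: /ɸ/ → [β] after /ɴ/ (voiceless → voiced, matching voiced) — only voicing changes, and always toward the preceding segment.
Nothing changes in [ʁefɸɔqɔ]: there the adjacent consonants already agree in voicing (/ɸ/ and /f/ are both voiceless), so this form is consistent with the same rule.

voicing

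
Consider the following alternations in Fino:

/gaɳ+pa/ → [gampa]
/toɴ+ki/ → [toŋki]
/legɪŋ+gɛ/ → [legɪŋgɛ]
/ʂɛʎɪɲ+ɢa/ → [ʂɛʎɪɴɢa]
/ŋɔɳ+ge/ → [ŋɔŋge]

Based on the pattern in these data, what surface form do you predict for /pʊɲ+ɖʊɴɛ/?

[pʊɳɖʊɴɛ]

The data show regressive place assimilation: /ɳ/ → [m] before /p/; /ɴ/ → [ŋ] before /k/; /ɲ/ → [ɴ] before /ɢ/; /ɳ/ → [ŋ] before /g/. In each pair only place changes, matching the following consonant, while manner and voice stay constant.
Nothing changes in [legɪŋgɛ]: there the adjacent consonants already agree in place (/ŋ/ and /g/ are both velar), so this form is consistent with the same rule.
The rule targets /ɲ/ (voiced palatal nasal), which sits before the trigger /ɖ/ (retroflex).
A voiced retroflex nasal is [ɳ], so the surface segment is [ɳ].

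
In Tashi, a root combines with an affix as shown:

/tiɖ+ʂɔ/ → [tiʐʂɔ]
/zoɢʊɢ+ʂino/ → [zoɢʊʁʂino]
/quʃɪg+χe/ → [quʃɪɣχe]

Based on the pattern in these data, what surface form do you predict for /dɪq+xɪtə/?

[dɪχxɪtə]

The data show regressive manner assimilation: /ɖ/ → [ʐ] before /ʂ/; /ɢ/ → [ʁ] before /ʂ/; /g/ → [ɣ] before /χ/. In each pair only manner changes, matching the following consonant, while place and voice stay constant.
The rule targets /q/ (voiceless uvular stop), which sits before the trigger /x/ (fricative).
Changing only its manner to fricative gives [χ] — the voiceless uvular fricative.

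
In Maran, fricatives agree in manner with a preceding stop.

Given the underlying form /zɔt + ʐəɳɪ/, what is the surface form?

[zɔtɖəɳɪ]

/ʐ/ is a voiced retroflex fricative. The preceding trigger /t/ is a stop, so /ʐ/ must become a stop as well.
Changing only its manner to stop gives [ɖ] — the voiced retroflex stop.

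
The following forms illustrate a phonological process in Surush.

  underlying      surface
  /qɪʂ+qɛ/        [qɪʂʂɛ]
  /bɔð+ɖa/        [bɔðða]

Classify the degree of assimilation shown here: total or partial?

total assimilation

Comparing underlying and surface forms, /q/ → [ʂ] is the alternation; the neighbouring /ʂ/ is constant.
The output [ʂ] is identical to the trigger /ʂ/ — every feature (place, manner, voicing) has been copied — so this is total assimilation.
The other form behaves the same way: /ɖ/ → [ð] after /ð/ — in each case the output is a copy of the preceding consonant.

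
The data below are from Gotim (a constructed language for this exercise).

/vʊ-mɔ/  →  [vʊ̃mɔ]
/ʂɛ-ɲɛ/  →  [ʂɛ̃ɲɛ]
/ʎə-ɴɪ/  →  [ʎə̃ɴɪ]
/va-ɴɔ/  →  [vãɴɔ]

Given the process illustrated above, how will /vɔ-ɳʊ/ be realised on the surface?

The data show regressive nasality assimilation (vowel nasalisation): /ʊ/ → [ʊ̃] before /m/; /ɛ/ → [ɛ̃] before /ɲ/; /ə/ → [ə̃] before /ɴ/; /a/ → [ã] before /ɴ/ — a vowel is nasalised by an immediately following nasal consonant.
/ɔ/ sits next to the nasal /ɳ/ and is therefore nasalised to [ɔ̃].

[vɔ̃ɳʊ]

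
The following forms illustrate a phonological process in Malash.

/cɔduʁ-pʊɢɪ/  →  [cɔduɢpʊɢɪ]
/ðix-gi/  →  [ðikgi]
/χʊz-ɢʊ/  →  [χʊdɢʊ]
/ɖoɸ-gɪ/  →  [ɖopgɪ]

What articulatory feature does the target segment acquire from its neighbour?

The segment that alternates is /ʁ/, which surfaces as [ɢ] when adjacent to /p/.
The change fricative → stop matches the manner of the following /p/, identifying this as manner assimilation.
The same holds elsewhere in the data: /x/ → [k] before /g/ (fricative → stop, matching a stop); /z/ → [d] before /ɢ/ (fricative → stop, matching a stop); /ɸ/ → [p] before /g/ (fricative → stop, matching a stop) — only manner changes, and always toward the following segment.

manner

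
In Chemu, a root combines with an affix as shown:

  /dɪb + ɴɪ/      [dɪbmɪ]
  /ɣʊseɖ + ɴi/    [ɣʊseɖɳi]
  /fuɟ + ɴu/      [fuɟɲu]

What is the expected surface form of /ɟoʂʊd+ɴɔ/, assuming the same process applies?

The data show progressive place assimilation: /ɴ/ → [m] after /b/; /ɴ/ → [ɳ] after /ɖ/; /ɴ/ → [ɲ] after /ɟ/. In each pair only place changes, matching the preceding consonant, while manner and voice stay constant.
/ɴ/ is a voiced uvular nasal. The preceding trigger /d/ is alveolar, so /ɴ/ must become alveolar as well.
A voiced alveolar nasal is [n], so the surface segment is [n].

[ɟoʂʊdnɔ]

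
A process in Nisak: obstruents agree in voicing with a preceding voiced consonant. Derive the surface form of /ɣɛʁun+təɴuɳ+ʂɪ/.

The rule targets /t/ (voiceless alveolar stop), which sits after the trigger /n/ (voiced).
Changing only its voicing to voiced gives [d] — the voiced alveolar stop.
The same rule applies at the second boundary: /ʂ/ → [ʐ] next to /ɳ/.

[ɣɛʁundəɴuɳʐɪ]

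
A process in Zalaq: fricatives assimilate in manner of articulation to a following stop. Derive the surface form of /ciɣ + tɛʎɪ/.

The rule targets /ɣ/ (voiced velar fricative), which sits before the trigger /t/ (stop).
Changing only its manner to stop gives [g] — the voiced velar stop.

[cigtɛʎɪ]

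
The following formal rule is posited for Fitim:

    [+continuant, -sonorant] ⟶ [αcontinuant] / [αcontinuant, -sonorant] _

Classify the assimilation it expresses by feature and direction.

progressive manner assimilation

The shared variable α links the value of [continuant] on the target to that of the neighbouring obstruent. [continuant] distinguishes stops from fricatives — a manner-of-articulation feature — so this is manner assimilation.
The conditioning segment sits to the left of the focus bar, meaning the trigger precedes the segment that changes — progressive assimilation.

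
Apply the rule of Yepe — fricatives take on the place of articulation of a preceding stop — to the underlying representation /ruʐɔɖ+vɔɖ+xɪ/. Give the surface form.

[ruʐɔɖʐɔɖʂɪ]

/v/ is a voiced labiodental fricative. The preceding trigger /ɖ/ is retroflex, so /v/ must become retroflex as well.
Changing only its place to retroflex gives [ʐ] — the voiced retroflex fricative.
At the second juncture, /x/ likewise becomes [ʂ] adjacent to /ɖ/.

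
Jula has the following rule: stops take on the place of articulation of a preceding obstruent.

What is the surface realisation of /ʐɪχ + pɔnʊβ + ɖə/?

The rule targets /p/ (voiceless bilabial stop), which sits after the trigger /χ/ (uvular).
Changing only its place to uvular gives [q] — the voiceless uvular stop.
The same rule applies at the second boundary: /ɖ/ → [b] next to /β/.

[ʐɪχqɔnʊβbə]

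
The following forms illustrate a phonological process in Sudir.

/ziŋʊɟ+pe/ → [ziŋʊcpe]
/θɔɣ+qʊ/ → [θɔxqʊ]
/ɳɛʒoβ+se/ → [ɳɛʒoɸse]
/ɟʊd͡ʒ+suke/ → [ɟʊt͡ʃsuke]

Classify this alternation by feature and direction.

regressive voicing assimilation

Underlying /ɟ/ is realised as [c] next to /p/; /p/ itself does not change.
/ɟ/ is voiced while /p/ is voiceless; the output [c] is voiceless, matching the trigger — so the feature that spreads is voicing.
Place and manner are unchanged, so the assimilation is partial, not total.
Checking the remaining alternations: /ɣ/ → [x] before /q/ (voiced → voiceless, matching voiceless); /β/ → [ɸ] before /s/ (voiced → voiceless, matching voiceless); /d͡ʒ/ → [t͡ʃ] before /s/ (voiced → voiceless, matching voiceless) — only voicing changes, and always toward the following segment.
The trigger is the following segment, so the direction is regressive (anticipatory).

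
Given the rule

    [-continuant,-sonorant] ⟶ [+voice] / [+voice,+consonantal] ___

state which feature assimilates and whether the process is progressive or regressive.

The structural change is [+voice], and the conditioning segment [+voice,+consonantal] (a voiced consonant) is itself voiced, so the target comes to share the voicing of its neighbour — voicing assimilation.
The conditioning segment sits to the left of the focus bar, meaning the trigger precedes the segment that changes — progressive assimilation.

progressive voicing assimilation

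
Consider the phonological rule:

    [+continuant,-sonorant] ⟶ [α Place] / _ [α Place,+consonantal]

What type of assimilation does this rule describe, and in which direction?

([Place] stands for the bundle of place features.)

regressive place assimilation

The rule copies the place features (abbreviated [Place]) from the environment onto the target, so the assimilating feature is place.
The conditioning segment sits to the right of the focus bar, meaning the trigger follows the segment that changes — regressive assimilation.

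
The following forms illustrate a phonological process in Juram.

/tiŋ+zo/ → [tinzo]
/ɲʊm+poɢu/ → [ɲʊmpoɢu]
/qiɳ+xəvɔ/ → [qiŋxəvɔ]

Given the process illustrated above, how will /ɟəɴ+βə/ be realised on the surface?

[ɟəmβə]

The data show regressive place assimilation: /ŋ/ → [n] before /z/; /ɳ/ → [ŋ] before /x/. In each pair only place changes, matching the following consonant, while manner and voice stay constant.
No alternation appears in [ɲʊmpoɢu]: there the adjacent consonants already agree in place (/m/ and /p/ are both bilabial), so this form is consistent with the same rule.
/ɴ/ is a voiced uvular nasal. The following trigger /β/ is bilabial, so /ɴ/ must become bilabial as well.
The voiced bilabial nasal is [m], so /ɴ/ → [m].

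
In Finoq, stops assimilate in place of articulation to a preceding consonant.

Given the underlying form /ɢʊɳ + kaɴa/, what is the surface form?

[ɢʊɳʈaɴa]

/k/ is a voiceless velar stop. The preceding trigger /ɳ/ is retroflex, so /k/ must become retroflex as well.
Changing only its place to retroflex gives [ʈ] — the voiceless retroflex stop.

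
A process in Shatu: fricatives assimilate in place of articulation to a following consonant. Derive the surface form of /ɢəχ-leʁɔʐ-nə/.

The rule targets /χ/ (voiceless uvular fricative), which sits before the trigger /l/ (alveolar).
The voiceless alveolar fricative is [s], so /χ/ → [s].
At the second juncture, /ʐ/ likewise becomes [z] adjacent to /n/.

[ɢəsleʁɔznə]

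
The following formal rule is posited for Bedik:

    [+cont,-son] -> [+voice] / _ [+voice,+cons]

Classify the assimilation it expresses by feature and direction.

regressive voicing assimilation

The structural change is [+voice], and the conditioning segment [+voice,+cons] (a voiced consonant) is itself voiced, so the target comes to share the voicing of its neighbour — voicing assimilation.
The conditioning segment sits to the right of the focus bar, meaning the trigger follows the segment that changes — regressive assimilation.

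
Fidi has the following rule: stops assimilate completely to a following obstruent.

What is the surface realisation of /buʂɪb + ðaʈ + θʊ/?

/b/ is the segment targeted by the rule; it sits immediately before /ð/, so it assimilates completely and surfaces as [ð].
The same rule applies at the second boundary: /ʈ/ → [θ] next to /θ/.

[buʂɪððaθθʊ]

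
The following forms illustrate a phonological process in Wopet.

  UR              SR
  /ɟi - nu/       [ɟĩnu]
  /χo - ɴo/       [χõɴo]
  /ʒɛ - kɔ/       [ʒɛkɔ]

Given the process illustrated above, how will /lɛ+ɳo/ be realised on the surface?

[lɛ̃ɳo]

The data show regressive nasality assimilation (vowel nasalisation): /i/ → [ĩ] before /n/; /o/ → [õ] before /ɴ/ — a vowel is nasalised by an immediately following nasal consonant.
No change occurs in [ʒɛkɔ] because the vowel at the boundary is adjacent to an oral consonant, not a nasal (/ɛ/ next to /k/).
/ɛ/ sits next to the nasal /ɳ/ and is therefore nasalised to [ɛ̃].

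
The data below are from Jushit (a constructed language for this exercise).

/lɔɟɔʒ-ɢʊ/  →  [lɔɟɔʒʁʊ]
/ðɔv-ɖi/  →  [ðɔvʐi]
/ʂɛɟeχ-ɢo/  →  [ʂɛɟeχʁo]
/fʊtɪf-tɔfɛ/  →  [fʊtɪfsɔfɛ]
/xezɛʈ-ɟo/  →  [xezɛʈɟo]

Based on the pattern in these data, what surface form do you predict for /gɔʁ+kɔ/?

[gɔʁxɔ]

The data show progressive manner assimilation: /ɢ/ → [ʁ] after /ʒ/; /ɖ/ → [ʐ] after /v/; /ɢ/ → [ʁ] after /χ/; /t/ → [s] after /f/. In each pair only manner changes, matching the preceding consonant, while place and voice stay constant.
Nothing changes in [xezɛʈɟo]: there the adjacent consonants already agree in manner (/ɟ/ and /ʈ/ are both stops), so this form is consistent with the same rule.
/k/ is a voiceless velar stop. The preceding trigger /ʁ/ is a fricative, so /k/ must become a fricative as well.
A voiceless velar fricative is [x], so the surface segment is [x].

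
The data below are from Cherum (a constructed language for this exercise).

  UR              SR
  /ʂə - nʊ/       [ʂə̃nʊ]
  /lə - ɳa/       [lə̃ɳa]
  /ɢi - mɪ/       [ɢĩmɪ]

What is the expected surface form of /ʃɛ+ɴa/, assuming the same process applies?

The data show regressive nasality assimilation (vowel nasalisation): /ə/ → [ə̃] before /n/; /ə/ → [ə̃] before /ɳ/; /i/ → [ĩ] before /m/ — a vowel is nasalised by an immediately following nasal consonant.
/ɛ/ sits next to the nasal /ɴ/ and is therefore nasalised to [ɛ̃].

[ʃɛ̃ɴa]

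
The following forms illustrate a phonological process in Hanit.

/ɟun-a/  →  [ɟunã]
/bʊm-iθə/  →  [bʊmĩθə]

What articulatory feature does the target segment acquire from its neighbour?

nasality

The vowel /a/ surfaces as nasalised [ã] next to the preceding nasal /n/ — it has acquired the [+nasal] feature of its neighbour.
Likewise in the remaining data: /i/ → [ĩ] after /m/ — each time a vowel is nasalised next to a preceding nasal.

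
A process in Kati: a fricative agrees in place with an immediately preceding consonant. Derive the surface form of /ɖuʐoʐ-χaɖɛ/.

[ɖuʐoʐʂaɖɛ]

The rule targets /χ/ (voiceless uvular fricative), which sits after the trigger /ʐ/ (retroflex).
Changing only its place to retroflex gives [ʂ] — the voiceless retroflex fricative.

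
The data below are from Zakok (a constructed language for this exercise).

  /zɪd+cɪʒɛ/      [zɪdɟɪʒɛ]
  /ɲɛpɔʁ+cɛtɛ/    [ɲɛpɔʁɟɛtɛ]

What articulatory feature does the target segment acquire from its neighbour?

voicing

Underlying /c/ is realised as [ɟ] next to /d/; /d/ itself does not change.
The change voiceless → voiced matches the voicing of the preceding /d/, identifying this as voicing assimilation.
The same holds elsewhere in the data: /c/ → [ɟ] after /ʁ/ (voiceless → voiced, matching voiced) — only voicing changes, and always toward the preceding segment.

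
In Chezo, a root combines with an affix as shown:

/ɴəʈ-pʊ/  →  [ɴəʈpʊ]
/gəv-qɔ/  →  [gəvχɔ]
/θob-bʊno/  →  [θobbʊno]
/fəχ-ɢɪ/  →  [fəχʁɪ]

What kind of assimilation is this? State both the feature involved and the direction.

progressive manner assimilation

Underlying /q/ is realised as [χ] next to /v/; /v/ itself does not change.
/q/ is a stop while /v/ is a fricative; the output [χ] is a fricative, matching the trigger — so the feature that spreads is manner.
Place and voice are unchanged, so the assimilation is partial, not total.
The other alternating form patterns the same way: /ɢ/ → [ʁ] after /χ/ (stop → fricative, matching a fricative) — only manner changes, and always toward the preceding segment.
No alternation appears in [ɴəʈpʊ], [θobbʊno]: there the adjacent consonants already agree in manner (/p/ and /ʈ/ are both stops; /b/ and /b/ are both stops), so these forms are consistent with the same rule.
The trigger is the preceding segment, so the direction is progressive (perseverative).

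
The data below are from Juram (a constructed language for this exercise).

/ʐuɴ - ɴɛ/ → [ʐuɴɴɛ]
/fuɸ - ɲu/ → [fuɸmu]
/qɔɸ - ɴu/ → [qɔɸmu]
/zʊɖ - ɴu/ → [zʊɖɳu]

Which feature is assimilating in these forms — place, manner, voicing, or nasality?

place

Comparing underlying and surface forms, /ɲ/ → [m] is the alternation; the neighbouring /ɸ/ is constant.
/ɲ/ is palatal while /ɸ/ is bilabial; the output [m] is bilabial, matching the trigger — so the feature that spreads is place.
The other alternating forms pattern the same way: /ɴ/ → [m] after /ɸ/ (uvular → bilabial, matching bilabial); /ɴ/ → [ɳ] after /ɖ/ (uvular → retroflex, matching retroflex) — only place changes, and always toward the preceding segment.
Nothing changes in [ʐuɴɴɛ]: there the adjacent consonants already agree in place (/ɴ/ and /ɴ/ are both uvular), so this form is consistent with the same rule.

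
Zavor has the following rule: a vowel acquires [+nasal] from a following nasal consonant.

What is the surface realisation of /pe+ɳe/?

The vowel /e/ is adjacent to the following nasal /ɳ/, so it acquires [+nasal] and surfaces as [ẽ].

[pẽɳe]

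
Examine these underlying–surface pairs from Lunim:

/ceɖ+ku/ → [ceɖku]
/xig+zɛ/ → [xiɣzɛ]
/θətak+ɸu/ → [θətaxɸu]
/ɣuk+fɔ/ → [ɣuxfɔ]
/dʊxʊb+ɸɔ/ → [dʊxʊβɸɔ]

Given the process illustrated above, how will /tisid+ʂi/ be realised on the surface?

[tisizʂi]

The data show regressive manner assimilation: /g/ → [ɣ] before /z/; /k/ → [x] before /ɸ/; /k/ → [x] before /f/; /b/ → [β] before /ɸ/. In each pair only manner changes, matching the following consonant, while place and voice stay constant.
No alternation appears in [ceɖku]: there the adjacent consonants already agree in manner (/ɖ/ and /k/ are both stops), so this form is consistent with the same rule.
The rule targets /d/ (voiced alveolar stop), which sits before the trigger /ʂ/ (fricative).
Changing only its manner to fricative gives [z] — the voiced alveolar fricative.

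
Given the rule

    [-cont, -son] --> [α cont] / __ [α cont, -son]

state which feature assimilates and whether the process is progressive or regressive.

regressive manner assimilation

The shared variable α links the value of [cont] on the target to that of the neighbouring obstruent. [cont] distinguishes stops from fricatives — a manner-of-articulation feature — so this is manner assimilation.
Since the environment is written after the underscore, the trigger follows the target; the direction is regressive.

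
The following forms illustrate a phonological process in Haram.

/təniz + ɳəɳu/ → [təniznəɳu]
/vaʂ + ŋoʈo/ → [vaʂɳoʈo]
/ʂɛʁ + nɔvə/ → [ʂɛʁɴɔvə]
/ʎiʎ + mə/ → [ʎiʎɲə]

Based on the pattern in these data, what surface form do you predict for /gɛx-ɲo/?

The data show progressive place assimilation: /ɳ/ → [n] after /z/; /ŋ/ → [ɳ] after /ʂ/; /n/ → [ɴ] after /ʁ/; /m/ → [ɲ] after /ʎ/. In each pair only place changes, matching the preceding consonant, while manner and voice stay constant.
The rule targets /ɲ/ (voiced palatal nasal), which sits after the trigger /x/ (velar).
A voiced velar nasal is [ŋ], so the surface segment is [ŋ].

[gɛxŋo]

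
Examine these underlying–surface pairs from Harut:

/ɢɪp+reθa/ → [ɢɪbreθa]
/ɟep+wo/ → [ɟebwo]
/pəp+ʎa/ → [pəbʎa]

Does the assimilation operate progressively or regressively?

The segment that alternates is /p/, which surfaces as [b] when adjacent to /r/.
The change voiceless → voiced matches the voicing of the following /r/, identifying this as voicing assimilation.
The other alternating forms pattern the same way: /p/ → [b] before /w/ (voiceless → voiced, matching voiced); /p/ → [b] before /ʎ/ (voiceless → voiced, matching voiced) — only voicing changes, and always toward the following segment.
Since the segment that changes precedes the conditioning segment, the assimilation is regressive.

regressive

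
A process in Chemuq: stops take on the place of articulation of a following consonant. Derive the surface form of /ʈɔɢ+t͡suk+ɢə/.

[ʈɔdt͡suqɢə]

The rule targets /ɢ/ (voiced uvular stop), which sits before the trigger /t͡s/ (alveolar).
Changing only its place to alveolar gives [d] — the voiced alveolar stop.
At the second juncture, /k/ likewise becomes [q] adjacent to /ɢ/.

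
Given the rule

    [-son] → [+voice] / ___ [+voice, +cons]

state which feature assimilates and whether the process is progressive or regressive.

The target ([-son], obstruents) acquires [+voice] next to a voiced consonant ([+voice, +cons]) — it takes on the voicing of its neighbour, so the feature that spreads is voicing.
The conditioning segment sits to the right of the focus bar, meaning the trigger follows the segment that changes — regressive assimilation.

regressive voicing assimilation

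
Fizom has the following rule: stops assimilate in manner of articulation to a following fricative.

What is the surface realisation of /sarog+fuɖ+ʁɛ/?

/g/ is a voiced velar stop. The following trigger /f/ is a fricative, so /g/ must become a fricative as well.
A voiced velar fricative is [ɣ], so the surface segment is [ɣ].
At the second juncture, /ɖ/ likewise becomes [ʐ] adjacent to /ʁ/.

[saroɣfuʐʁɛ]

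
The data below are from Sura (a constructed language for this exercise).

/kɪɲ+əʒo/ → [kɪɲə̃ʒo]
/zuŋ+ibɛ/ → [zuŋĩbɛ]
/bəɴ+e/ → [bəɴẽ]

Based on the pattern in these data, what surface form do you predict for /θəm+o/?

The data show progressive nasality assimilation (vowel nasalisation): /ə/ → [ə̃] after /ɲ/; /i/ → [ĩ] after /ŋ/; /e/ → [ẽ] after /ɴ/ — a vowel is nasalised by an immediately preceding nasal consonant.
/o/ sits next to the nasal /m/ and is therefore nasalised to [õ].

[θəmõ]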